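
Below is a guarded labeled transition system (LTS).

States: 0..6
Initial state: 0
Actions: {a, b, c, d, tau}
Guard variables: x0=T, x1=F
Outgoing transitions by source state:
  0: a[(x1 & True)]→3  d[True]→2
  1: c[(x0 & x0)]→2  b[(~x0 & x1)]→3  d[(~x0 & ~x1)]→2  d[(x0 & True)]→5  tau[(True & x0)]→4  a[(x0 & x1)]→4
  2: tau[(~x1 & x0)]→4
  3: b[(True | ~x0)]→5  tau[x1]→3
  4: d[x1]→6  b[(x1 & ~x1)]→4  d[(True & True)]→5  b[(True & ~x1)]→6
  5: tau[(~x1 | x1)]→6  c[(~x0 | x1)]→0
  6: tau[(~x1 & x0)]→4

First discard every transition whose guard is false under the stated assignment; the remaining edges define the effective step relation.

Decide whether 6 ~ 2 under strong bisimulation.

Refine partition for ~:
  P[0] = {{0,1,2,3,4,5,6}}
  P[1] = {{0},{1},{2,5,6},{3},{4}}
  P[2] = {{0},{1},{2,6},{3},{4},{5}}
stable after 3 split(s): 6 block(s)
class of 6: {2,6}; class of 2: {2,6}

Answer: BISIMILAR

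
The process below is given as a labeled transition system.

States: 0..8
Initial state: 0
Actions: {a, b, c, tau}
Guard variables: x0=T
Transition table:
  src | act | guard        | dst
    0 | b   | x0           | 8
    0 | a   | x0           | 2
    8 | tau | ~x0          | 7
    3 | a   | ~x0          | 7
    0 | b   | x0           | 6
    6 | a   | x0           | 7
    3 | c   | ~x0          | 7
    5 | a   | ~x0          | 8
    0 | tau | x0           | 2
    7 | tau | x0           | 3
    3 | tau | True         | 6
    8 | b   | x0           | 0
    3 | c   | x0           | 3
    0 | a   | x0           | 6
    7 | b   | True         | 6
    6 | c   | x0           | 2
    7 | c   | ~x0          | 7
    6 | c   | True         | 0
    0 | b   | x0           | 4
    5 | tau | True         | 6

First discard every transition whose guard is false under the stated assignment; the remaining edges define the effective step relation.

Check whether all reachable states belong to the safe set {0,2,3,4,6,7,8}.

Inv-set: {0,2,3,4,6,7,8}
Reachable = {0,2,3,4,6,7,8}
  0: safe
  2: safe
  3: safe
  4: safe
  6: safe
  7: safe
  8: safe

Answer: INVARIANT HOLDS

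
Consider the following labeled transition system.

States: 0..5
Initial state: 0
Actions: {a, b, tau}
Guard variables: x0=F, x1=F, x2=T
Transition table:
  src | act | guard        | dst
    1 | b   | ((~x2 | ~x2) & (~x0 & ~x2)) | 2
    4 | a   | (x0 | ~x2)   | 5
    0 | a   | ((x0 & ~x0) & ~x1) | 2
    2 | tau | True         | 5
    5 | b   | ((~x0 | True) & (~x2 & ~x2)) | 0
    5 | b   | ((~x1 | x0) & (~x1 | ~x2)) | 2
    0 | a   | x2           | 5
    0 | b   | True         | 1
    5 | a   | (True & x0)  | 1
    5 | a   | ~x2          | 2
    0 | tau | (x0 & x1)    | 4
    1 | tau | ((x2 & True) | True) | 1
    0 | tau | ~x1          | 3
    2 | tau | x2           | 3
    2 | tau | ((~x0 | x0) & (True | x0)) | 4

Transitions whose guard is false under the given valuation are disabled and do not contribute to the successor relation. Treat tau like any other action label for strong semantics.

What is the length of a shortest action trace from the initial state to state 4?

Breadth-first toward 4:
  L0 = {0}
  L1 = {1,3,5}
  L2 = {2}
  L3 = {4}
depth(4)=3, e.g. a·b·tau

Answer: 3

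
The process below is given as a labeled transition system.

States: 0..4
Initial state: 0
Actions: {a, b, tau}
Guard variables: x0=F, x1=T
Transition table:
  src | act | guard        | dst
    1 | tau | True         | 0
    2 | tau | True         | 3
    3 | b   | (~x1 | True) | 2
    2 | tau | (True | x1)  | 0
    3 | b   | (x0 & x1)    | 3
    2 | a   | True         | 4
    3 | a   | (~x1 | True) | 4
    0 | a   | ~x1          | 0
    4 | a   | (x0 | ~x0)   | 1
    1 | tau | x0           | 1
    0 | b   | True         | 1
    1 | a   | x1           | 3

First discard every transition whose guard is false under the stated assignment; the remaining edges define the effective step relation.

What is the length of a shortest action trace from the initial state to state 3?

BFS to 3:
  L0 = {0}
  L1 = {1}
  L2 = {3}
depth(3)=2, e.g. b·a

Answer: 2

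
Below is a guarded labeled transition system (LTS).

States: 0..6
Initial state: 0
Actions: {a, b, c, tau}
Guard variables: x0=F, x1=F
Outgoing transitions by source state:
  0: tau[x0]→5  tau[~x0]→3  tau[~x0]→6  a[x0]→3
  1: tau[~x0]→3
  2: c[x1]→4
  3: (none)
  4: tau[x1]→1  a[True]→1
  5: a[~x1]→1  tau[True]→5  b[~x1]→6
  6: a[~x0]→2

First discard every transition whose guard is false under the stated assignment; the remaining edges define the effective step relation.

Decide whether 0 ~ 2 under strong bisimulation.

Bisimulation quotient by refinement:
  round 0: {{0,1,2,3,4,5,6}}
  round 1: {{0,1},{2,3},{4,6},{5}}
  round 2: {{0},{1},{2,3},{4},{5},{6}}
Fixed point at round 3; 6 class(es).
[0]={0}  [2]={2,3}

Answer: NOT BISIMILAR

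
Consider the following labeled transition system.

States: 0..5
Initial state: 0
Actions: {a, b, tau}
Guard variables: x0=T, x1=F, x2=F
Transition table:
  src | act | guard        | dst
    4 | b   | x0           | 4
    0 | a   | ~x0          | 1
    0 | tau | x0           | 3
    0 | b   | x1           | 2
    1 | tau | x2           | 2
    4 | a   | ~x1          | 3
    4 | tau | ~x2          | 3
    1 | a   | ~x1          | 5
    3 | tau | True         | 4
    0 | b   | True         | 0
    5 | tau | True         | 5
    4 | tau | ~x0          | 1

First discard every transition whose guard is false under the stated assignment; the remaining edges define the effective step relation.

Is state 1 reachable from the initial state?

Answer: UNREACHABLE

Analysis:
8 transition(s) survive guard evaluation.
L0 = {0}
L1 = {3}  cumulative {0,3}
L2 = {4}  cumulative {0,3,4}
Reachable = {0,3,4}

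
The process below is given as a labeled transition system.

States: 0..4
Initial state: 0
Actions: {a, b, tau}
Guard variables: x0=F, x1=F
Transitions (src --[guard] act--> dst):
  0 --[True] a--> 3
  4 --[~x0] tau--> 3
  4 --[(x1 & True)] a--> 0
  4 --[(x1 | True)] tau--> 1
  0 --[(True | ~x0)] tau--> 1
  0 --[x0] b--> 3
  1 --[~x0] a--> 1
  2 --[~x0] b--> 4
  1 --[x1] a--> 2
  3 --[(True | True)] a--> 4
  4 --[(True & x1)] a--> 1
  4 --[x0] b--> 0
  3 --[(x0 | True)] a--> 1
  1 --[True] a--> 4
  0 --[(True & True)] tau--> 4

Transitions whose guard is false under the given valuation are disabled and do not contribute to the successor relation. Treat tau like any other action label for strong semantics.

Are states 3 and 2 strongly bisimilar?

Answer: NOT BISIMILAR

Working:
Refine partition for ~:
  round 0: {{0,1,2,3,4}}
  round 1: {{0},{1,3},{2},{4}}
Fixed point at round 2; 4 class(es).
[3]={1,3}  [2]={2}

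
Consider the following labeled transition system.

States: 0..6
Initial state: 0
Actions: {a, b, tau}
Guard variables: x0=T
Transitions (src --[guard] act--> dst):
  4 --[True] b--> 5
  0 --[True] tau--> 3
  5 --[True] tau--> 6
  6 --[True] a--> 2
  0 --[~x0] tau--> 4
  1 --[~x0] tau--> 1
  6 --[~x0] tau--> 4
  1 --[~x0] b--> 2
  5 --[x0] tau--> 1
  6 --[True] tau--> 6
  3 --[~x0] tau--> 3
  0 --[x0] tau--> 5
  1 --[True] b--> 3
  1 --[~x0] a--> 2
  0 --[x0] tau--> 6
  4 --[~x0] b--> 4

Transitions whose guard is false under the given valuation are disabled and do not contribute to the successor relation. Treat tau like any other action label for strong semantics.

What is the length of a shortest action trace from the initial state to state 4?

Layered search for 4:
  depth 0: {0}
  depth 1: {3,5,6}
  depth 2: {1,2}
4 never appears.

Answer: UNREACHABLE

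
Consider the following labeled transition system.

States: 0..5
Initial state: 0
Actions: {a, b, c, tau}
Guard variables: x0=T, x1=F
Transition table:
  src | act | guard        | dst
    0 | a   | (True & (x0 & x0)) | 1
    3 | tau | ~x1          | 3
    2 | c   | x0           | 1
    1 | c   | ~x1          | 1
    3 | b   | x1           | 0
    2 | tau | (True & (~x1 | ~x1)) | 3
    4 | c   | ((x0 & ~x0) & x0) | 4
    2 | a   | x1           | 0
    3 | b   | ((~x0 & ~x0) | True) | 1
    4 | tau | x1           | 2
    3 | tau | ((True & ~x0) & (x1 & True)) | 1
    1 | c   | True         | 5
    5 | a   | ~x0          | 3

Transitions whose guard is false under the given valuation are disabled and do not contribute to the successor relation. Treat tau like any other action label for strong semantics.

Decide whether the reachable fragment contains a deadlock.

Answer: DEADLOCK at state 5

Working:
Reach set: {0,1,5}
  0: a→1  [1 out]
  1: c→1  c→5  [2 out]
  5: ∅  [STUCK]
trace reaching 5: a·c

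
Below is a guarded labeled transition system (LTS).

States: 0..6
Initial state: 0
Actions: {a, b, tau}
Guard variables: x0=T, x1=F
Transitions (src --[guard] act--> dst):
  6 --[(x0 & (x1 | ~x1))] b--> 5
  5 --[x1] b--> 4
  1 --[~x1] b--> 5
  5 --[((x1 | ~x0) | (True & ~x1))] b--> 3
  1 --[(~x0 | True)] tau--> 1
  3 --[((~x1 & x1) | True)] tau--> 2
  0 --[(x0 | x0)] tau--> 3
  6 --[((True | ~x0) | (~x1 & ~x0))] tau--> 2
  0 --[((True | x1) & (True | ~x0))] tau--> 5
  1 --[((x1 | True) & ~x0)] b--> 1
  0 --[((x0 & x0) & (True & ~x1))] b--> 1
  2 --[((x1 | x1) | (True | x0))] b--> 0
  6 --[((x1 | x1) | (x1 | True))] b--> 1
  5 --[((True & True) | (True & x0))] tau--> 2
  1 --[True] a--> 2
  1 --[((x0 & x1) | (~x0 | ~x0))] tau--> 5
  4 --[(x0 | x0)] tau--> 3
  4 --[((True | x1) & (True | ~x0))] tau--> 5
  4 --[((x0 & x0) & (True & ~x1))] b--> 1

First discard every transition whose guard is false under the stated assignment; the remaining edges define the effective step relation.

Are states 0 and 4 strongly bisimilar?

Compute ~ classes (split until stable):
  P[0] = {{0,1,2,3,4,5,6}}
  P[1] = {{0,4,5,6},{1},{2},{3}}
  P[2] = {{0,4},{1},{2},{3},{5},{6}}
stable after 3 split(s): 6 block(s)
0∈{0,4}, 4∈{0,4}

Answer: BISIMILAR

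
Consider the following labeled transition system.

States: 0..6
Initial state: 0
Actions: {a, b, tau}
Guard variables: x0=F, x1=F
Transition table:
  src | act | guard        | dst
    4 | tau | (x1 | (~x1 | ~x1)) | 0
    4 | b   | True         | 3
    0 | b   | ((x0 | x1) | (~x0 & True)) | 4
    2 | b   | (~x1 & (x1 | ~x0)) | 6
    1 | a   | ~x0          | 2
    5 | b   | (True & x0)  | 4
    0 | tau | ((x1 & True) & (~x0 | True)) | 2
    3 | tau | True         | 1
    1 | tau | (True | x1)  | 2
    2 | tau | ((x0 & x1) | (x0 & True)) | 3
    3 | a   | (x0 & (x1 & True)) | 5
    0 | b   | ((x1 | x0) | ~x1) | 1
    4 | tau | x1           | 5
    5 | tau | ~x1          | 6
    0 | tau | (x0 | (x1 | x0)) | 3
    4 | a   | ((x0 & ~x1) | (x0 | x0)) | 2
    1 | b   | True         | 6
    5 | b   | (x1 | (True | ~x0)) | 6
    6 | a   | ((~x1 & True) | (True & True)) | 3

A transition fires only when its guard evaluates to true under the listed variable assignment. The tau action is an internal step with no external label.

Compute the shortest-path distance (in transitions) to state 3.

Answer: 2

Analysis:
Breadth-first toward 3:
  depth 0: {0}
  depth 1: {1,4}
  depth 2: {2,3,6}
first hit 3 at d=2 via b·b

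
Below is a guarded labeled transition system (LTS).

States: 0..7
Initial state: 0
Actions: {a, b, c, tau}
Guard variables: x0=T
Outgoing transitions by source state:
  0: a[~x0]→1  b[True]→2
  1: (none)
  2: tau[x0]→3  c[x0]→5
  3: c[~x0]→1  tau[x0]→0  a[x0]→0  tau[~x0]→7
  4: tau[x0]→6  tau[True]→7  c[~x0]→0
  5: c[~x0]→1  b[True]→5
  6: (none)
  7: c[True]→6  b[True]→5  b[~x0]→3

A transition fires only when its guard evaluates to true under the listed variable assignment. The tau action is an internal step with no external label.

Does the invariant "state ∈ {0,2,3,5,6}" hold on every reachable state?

Inv-set: {0,2,3,5,6}
Reachable = {0,2,3,5}
  0: ✓
  2: ✓
  3: ✓
  5: ✓

Answer: INVARIANT HOLDS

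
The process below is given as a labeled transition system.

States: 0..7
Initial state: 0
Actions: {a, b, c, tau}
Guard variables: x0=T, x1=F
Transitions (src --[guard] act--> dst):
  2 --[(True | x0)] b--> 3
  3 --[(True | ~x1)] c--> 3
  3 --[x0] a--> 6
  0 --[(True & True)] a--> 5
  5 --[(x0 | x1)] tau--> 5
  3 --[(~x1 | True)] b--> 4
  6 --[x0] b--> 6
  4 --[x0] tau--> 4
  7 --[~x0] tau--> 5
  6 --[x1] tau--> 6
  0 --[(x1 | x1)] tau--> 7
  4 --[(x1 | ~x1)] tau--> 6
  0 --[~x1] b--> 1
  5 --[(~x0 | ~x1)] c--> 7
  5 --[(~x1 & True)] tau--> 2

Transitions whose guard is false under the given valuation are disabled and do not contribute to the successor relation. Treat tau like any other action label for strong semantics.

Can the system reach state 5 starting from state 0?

Answer: REACHABLE

Trace:
Guard filter leaves 12 enabled edge(s).
depth 0: {0}
depth 1: {1,5}  now seen {0,1,5}
depth 2: {2,7}  now seen {0,1,2,5,7}
depth 3: {3}  now seen {0,1,2,3,5,7}
depth 4: {4,6}  now seen {0,1,2,3,4,5,6,7}
R = {0,1,2,3,4,5,6,7}
Path to 5: a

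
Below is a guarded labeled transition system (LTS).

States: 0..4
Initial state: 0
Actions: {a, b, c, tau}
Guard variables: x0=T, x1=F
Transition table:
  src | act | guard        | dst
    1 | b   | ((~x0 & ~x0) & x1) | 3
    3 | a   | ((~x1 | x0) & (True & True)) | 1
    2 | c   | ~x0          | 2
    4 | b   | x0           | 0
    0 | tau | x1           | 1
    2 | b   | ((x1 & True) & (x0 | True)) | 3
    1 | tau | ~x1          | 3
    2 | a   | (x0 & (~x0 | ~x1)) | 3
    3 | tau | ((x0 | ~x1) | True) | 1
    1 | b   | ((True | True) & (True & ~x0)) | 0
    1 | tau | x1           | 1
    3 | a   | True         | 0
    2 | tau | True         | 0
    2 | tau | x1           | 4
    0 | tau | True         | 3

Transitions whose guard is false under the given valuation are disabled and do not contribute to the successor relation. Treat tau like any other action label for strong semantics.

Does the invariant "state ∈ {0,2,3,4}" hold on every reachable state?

Safe = {0,2,3,4}
Reachable = {0,1,3}
  0: ok
  1: VIOLATES
  3: ok
reach 1 via tau·a — violates

Answer: INVARIANT VIOLATED at state 1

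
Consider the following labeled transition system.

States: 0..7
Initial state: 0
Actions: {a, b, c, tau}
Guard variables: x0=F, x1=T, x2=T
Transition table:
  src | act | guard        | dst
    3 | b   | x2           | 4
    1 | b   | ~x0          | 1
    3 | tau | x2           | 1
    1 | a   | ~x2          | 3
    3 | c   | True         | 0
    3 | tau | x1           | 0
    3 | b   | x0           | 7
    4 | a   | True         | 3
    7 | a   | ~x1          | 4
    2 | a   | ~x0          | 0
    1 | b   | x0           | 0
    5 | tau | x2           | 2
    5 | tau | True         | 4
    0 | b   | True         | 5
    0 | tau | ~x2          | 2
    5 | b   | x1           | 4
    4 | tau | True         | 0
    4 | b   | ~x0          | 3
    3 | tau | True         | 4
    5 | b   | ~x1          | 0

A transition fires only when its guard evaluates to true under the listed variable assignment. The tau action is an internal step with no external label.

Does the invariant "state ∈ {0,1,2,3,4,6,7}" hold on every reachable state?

Inv-set: {0,1,2,3,4,6,7}
R = {0,1,2,3,4,5}
  0: ok
  1: ok
  2: ok
  3: ok
  4: ok
  5: ✗ unsafe
witness against invariant: b → 5

Answer: INVARIANT VIOLATED at state 5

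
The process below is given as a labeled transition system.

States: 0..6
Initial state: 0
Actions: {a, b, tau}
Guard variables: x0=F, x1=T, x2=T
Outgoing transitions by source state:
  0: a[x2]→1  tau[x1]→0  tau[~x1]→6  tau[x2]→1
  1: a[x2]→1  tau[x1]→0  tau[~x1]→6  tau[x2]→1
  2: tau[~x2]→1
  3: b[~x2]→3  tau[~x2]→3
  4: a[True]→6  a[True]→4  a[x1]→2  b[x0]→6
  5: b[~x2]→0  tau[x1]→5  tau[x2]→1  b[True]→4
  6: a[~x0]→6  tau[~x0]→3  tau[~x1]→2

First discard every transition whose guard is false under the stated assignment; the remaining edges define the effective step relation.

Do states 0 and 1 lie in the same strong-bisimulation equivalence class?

Compute ~ classes (split until stable):
  π0 = {{0,1,2,3,4,5,6}}
  π1 = {{0,1,6},{2,3},{4},{5}}
  π2 = {{0,1},{2,3},{4},{5},{6}}
Fixed point at round 3; 5 class(es).
[0]={0,1}  [1]={0,1}

Answer: BISIMILAR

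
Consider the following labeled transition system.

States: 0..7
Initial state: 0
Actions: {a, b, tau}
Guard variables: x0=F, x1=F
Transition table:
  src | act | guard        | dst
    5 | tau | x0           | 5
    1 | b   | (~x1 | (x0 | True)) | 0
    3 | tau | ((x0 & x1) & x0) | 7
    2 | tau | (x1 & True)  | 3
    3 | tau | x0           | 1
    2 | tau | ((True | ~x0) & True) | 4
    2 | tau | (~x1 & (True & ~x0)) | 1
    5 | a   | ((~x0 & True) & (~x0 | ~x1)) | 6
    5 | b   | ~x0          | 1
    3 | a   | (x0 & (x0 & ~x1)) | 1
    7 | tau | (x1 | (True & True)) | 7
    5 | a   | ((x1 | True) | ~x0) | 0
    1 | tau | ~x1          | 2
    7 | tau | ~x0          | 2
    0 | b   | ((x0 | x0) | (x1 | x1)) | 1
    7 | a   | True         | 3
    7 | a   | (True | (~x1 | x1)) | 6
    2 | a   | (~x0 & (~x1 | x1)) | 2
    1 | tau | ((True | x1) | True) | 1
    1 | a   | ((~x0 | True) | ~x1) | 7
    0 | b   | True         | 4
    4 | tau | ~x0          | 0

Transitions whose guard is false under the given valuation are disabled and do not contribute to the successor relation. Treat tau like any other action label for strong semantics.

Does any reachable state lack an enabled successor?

Answer: DEADLOCK-FREE

Analysis:
Reach set: {0,4}
  0: b→4  [1 out]
  4: tau→0  [1 out]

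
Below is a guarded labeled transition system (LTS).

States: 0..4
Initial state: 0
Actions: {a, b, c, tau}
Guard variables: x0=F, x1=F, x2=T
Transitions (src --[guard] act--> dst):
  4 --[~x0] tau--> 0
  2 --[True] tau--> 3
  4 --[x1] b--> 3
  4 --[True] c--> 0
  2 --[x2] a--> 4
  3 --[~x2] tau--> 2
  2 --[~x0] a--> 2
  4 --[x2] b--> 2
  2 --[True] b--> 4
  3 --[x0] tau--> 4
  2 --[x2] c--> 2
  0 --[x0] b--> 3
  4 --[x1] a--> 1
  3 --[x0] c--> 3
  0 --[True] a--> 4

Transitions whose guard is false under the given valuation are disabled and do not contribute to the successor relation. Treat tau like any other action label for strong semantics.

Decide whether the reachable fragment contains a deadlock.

Reach set: {0,2,3,4}
  0: a→4  [deg 1]
  2: a→2  a→4  b→4  c→2  tau→3  [deg 5]
  3: ∅  [STUCK]
  4: b→2  c→0  tau→0  [deg 3]
witness 3: a·b·tau

Answer: DEADLOCK at state 3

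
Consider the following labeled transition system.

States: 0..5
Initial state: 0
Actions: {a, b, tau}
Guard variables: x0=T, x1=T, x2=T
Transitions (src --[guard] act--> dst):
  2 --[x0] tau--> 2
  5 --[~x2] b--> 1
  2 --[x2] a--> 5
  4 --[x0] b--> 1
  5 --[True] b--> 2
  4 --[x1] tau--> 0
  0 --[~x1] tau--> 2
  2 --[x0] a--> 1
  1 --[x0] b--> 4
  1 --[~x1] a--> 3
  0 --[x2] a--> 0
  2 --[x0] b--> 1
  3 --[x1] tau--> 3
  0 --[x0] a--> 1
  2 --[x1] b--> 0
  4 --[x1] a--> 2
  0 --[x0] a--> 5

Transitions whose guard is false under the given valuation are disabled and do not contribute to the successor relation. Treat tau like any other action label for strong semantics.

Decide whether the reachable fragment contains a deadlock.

Answer: DEADLOCK-FREE

Trace:
Reach set: {0,1,2,4,5}
  0: a→0  a→1  a→5  [3 out]
  1: b→4  [1 out]
  2: a→1  a→5  b→0  b→1  tau→2  [5 out]
  4: a→2  b→1  tau→0  [3 out]
  5: b→2  [1 out]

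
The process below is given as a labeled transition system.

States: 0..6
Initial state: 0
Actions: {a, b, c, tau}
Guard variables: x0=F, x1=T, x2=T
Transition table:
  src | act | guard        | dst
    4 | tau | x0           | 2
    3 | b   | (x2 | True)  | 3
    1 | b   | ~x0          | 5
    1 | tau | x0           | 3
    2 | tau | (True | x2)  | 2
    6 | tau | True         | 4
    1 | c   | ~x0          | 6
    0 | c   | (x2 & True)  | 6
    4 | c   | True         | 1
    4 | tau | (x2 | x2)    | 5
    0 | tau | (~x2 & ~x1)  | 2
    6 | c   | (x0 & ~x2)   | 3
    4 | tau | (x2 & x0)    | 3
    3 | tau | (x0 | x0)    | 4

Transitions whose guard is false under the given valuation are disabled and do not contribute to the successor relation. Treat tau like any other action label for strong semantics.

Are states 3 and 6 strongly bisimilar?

Compute ~ classes (split until stable):
  π0 = {{0,1,2,3,4,5,6}}
  π1 = {{0},{1},{2,6},{3},{4},{5}}
  π2 = {{0},{1},{2},{3},{4},{5},{6}}
stable after 3 split(s): 7 block(s)
3∈{3}, 6∈{6}

Answer: NOT BISIMILAR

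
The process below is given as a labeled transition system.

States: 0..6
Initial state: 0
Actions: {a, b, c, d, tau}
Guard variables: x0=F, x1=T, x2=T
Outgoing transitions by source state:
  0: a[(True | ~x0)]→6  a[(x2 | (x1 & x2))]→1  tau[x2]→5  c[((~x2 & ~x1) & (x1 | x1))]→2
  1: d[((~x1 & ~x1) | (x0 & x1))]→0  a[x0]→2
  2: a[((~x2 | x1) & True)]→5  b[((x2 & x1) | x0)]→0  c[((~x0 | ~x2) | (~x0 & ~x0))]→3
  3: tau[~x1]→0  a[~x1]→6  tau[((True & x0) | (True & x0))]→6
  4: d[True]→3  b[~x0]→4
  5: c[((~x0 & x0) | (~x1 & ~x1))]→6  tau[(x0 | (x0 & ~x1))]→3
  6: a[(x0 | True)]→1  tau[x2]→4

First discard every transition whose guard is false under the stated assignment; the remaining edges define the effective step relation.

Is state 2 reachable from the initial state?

Answer: UNREACHABLE

Trace:
Guard filter leaves 10 enabled edge(s).
L0 = {0}
L1 = {1,5,6}  total {0,1,5,6}
L2 = {4}  total {0,1,4,5,6}
L3 = {3}  total {0,1,3,4,5,6}
R = {0,1,3,4,5,6}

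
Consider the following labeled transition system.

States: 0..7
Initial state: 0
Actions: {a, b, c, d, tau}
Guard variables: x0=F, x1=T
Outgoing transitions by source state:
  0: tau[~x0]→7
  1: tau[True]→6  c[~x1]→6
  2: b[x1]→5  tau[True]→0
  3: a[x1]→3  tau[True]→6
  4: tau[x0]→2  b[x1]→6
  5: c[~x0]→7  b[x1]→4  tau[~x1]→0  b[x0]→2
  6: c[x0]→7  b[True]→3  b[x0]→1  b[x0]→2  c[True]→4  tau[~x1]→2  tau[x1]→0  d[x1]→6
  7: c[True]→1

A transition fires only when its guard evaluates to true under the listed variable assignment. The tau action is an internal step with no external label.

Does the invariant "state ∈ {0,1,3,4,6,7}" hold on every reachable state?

Inv-set: {0,1,3,4,6,7}
R = {0,1,3,4,6,7}
  0: ok
  1: ok
  3: ok
  4: ok
  6: ok
  7: ok

Answer: INVARIANT HOLDS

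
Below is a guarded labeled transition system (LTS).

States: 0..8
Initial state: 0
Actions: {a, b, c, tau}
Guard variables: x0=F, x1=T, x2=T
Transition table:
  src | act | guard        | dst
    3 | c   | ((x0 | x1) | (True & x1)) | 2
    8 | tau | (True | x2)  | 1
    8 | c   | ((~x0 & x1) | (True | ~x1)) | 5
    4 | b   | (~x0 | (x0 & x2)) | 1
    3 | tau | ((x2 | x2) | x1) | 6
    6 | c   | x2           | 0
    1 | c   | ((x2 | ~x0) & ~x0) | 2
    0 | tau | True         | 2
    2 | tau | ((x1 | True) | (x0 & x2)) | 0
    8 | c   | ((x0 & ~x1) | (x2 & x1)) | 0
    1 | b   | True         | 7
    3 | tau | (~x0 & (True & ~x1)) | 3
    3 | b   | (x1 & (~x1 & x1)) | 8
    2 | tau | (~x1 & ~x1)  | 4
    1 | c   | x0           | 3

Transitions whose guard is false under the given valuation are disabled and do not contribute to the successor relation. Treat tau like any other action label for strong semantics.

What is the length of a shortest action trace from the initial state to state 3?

BFS to 3:
  L0 = {0}
  L1 = {2}
3 never appears.

Answer: UNREACHABLE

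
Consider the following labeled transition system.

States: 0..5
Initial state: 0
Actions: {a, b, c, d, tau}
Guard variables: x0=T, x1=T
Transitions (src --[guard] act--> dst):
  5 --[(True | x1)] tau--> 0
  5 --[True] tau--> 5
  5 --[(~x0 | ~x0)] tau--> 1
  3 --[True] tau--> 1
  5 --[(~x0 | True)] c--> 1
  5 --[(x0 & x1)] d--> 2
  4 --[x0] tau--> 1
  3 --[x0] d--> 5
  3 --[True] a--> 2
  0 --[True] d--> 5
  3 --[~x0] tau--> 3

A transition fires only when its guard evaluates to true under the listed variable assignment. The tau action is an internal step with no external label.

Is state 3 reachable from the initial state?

After dropping false guards: 9 live edges.
depth 0: {0}
depth 1: {5}  now seen {0,5}
depth 2: {1,2}  now seen {0,1,2,5}
Reachable = {0,1,2,5}

Answer: UNREACHABLE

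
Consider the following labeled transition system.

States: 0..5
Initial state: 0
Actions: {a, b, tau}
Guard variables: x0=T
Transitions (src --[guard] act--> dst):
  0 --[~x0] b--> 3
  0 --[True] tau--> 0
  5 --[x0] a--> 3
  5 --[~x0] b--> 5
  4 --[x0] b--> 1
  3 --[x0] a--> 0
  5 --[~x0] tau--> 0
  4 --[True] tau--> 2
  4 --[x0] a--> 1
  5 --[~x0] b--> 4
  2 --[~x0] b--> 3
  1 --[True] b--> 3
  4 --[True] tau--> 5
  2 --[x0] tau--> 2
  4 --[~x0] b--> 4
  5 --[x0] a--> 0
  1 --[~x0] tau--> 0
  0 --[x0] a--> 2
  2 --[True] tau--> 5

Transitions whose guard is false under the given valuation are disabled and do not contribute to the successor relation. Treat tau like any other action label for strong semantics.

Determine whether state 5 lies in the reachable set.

12 transition(s) survive guard evaluation.
depth 0: {0}
depth 1: {2}  total {0,2}
depth 2: {5}  total {0,2,5}
depth 3: {3}  total {0,2,3,5}
R = {0,2,3,5}
trace reaching 5: a·tau

Answer: REACHABLE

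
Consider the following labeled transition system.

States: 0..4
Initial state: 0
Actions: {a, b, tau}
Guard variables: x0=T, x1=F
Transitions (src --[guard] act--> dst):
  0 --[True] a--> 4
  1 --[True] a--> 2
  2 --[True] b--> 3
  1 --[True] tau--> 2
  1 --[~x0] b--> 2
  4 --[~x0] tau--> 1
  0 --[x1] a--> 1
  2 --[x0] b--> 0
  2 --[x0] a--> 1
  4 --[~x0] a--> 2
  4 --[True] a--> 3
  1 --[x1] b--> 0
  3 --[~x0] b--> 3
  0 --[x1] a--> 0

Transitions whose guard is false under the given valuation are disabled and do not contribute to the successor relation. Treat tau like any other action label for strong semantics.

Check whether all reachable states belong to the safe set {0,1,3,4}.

Safe = {0,1,3,4}
Reach set: {0,3,4}
  0: safe
  3: safe
  4: safe

Answer: INVARIANT HOLDS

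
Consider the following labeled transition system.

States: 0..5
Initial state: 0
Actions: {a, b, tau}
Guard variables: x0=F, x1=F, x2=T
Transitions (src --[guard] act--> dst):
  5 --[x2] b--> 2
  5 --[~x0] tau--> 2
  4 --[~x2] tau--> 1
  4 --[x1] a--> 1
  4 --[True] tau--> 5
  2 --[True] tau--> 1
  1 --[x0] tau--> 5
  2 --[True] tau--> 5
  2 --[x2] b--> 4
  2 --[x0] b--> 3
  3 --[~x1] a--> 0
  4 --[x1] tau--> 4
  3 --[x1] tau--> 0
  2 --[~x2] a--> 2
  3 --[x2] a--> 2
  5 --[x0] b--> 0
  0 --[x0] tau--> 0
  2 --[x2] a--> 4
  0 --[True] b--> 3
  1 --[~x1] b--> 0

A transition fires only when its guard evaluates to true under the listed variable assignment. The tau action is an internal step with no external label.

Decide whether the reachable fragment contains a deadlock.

Answer: DEADLOCK-FREE

Working:
Reachable = {0,1,2,3,4,5}
  0: b→3  [deg 1]
  1: b→0  [deg 1]
  2: a→4  b→4  tau→1  tau→5  [deg 4]
  3: a→0  a→2  [deg 2]
  4: tau→5  [deg 1]
  5: b→2  tau→2  [deg 2]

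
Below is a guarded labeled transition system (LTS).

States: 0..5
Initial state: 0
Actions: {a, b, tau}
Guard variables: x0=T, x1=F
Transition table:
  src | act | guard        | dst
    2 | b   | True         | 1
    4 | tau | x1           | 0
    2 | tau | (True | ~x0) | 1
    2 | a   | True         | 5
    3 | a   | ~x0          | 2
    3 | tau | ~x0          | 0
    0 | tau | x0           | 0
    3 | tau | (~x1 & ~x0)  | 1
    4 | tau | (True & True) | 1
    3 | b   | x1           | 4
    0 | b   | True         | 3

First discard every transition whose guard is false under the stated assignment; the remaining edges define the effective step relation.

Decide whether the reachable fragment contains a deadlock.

Answer: DEADLOCK at state 3

Working:
R = {0,3}
  0: b→3  tau→0  [deg 2]
  3: ∅  [STUCK]
Path to 3: b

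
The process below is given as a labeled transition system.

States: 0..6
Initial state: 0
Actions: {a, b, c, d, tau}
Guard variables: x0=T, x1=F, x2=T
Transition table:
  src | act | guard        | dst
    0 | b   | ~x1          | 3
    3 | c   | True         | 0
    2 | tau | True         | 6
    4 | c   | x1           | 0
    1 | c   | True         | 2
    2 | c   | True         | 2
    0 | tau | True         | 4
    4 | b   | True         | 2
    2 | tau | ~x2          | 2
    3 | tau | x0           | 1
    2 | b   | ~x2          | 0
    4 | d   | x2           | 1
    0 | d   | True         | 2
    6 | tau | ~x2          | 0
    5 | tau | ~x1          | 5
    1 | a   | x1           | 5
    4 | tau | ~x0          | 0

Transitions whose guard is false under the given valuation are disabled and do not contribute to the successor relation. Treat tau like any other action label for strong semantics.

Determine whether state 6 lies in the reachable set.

11 transition(s) survive guard evaluation.
depth 0: {0}
depth 1: {2,3,4}  now seen {0,2,3,4}
depth 2: {1,6}  now seen {0,1,2,3,4,6}
R = {0,1,2,3,4,6}
trace reaching 6: d·tau

Answer: REACHABLE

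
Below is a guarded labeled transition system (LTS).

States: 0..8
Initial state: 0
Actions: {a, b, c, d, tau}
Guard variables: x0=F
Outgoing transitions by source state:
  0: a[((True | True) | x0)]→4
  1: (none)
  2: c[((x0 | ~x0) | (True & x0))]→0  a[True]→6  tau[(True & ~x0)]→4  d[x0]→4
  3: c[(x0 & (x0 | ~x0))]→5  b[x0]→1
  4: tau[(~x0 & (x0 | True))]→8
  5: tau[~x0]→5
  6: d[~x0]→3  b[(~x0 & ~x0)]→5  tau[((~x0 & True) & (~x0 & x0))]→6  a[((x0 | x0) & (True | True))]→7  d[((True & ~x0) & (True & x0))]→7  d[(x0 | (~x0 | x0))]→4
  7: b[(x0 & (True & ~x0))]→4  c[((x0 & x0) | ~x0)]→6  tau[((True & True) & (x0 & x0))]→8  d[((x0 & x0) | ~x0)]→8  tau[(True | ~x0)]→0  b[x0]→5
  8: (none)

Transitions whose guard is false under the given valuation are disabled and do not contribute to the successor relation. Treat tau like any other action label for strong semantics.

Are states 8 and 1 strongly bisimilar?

Answer: BISIMILAR

Analysis:
Refine partition for ~:
  P[0] = {{0,1,2,3,4,5,6,7,8}}
  P[1] = {{0},{1,3,8},{2},{4,5},{6},{7}}
  P[2] = {{0},{1,3,8},{2},{4},{5},{6},{7}}
7 equivalence class(es) (converged in 3)
8∈{1,3,8}, 1∈{1,3,8}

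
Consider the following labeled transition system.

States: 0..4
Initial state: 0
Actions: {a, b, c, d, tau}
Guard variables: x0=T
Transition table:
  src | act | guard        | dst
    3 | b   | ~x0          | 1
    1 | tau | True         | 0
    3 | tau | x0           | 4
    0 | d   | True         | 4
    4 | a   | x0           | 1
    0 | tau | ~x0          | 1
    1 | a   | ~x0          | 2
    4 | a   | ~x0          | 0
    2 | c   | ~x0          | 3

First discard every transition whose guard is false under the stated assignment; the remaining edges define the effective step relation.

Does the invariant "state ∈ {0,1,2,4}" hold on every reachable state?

Inv-set: {0,1,2,4}
Reach set: {0,1,4}
  0: safe
  1: safe
  4: safe

Answer: INVARIANT HOLDS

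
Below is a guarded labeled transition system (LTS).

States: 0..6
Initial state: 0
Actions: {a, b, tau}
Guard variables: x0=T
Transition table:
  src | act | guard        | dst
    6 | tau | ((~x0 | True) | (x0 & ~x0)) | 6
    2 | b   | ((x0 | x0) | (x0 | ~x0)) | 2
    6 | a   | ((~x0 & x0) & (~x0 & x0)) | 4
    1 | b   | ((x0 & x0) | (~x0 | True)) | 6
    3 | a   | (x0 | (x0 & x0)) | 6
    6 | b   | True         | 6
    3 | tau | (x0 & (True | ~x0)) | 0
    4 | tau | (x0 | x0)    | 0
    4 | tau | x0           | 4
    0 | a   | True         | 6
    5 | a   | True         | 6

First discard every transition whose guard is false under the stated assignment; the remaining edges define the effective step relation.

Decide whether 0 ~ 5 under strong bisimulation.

Answer: BISIMILAR

Analysis:
Refine partition for ~:
  π0 = {{0,1,2,3,4,5,6}}
  π1 = {{0,5},{1,2},{3},{4},{6}}
  π2 = {{0,5},{1},{2},{3},{4},{6}}
Fixed point at round 3; 6 class(es).
class of 0: {0,5}; class of 5: {0,5}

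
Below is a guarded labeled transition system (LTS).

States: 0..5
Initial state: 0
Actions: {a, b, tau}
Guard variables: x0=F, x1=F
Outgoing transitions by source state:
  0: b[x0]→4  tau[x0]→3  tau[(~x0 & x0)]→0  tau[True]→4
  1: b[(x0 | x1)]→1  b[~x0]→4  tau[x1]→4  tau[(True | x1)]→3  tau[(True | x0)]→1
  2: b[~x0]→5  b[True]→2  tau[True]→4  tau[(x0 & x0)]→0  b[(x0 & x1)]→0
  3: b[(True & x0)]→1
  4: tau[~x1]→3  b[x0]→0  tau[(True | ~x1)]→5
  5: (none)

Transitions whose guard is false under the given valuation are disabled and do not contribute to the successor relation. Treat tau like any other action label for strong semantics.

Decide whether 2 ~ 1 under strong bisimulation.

Answer: NOT BISIMILAR

Analysis:
Compute ~ classes (split until stable):
  π0 = {{0,1,2,3,4,5}}
  π1 = {{0,4},{1,2},{3,5}}
  π2 = {{0},{1},{2},{3,5},{4}}
Fixed point at round 3; 5 class(es).
2∈{2}, 1∈{1}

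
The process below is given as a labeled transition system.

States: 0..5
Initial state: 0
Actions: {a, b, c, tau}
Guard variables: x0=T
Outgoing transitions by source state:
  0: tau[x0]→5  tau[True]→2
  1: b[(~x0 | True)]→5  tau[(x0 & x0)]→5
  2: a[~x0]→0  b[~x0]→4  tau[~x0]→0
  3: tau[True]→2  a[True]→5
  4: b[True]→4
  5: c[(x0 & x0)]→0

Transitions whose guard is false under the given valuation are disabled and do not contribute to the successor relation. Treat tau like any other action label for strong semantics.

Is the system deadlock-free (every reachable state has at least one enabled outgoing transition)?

Reachable = {0,2,5}
  0: tau→2  tau→5  [2 out]
  2: ∅  [no exit]
  5: c→0  [1 out]
Path to 2: tau

Answer: DEADLOCK at state 2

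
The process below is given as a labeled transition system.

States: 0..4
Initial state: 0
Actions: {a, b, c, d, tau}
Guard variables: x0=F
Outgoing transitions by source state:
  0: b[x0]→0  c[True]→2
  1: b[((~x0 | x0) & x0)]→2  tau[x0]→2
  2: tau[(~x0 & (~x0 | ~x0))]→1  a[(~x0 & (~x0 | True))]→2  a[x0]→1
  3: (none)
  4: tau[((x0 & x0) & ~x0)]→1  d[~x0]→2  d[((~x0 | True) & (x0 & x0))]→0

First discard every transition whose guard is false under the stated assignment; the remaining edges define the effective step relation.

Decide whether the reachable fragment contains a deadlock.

Answer: DEADLOCK at state 1

Working:
Reachable = {0,1,2}
  0: c→2  [deg 1]
  1: ∅  [STUCK]
  2: a→2  tau→1  [deg 2]
witness 1: c·tau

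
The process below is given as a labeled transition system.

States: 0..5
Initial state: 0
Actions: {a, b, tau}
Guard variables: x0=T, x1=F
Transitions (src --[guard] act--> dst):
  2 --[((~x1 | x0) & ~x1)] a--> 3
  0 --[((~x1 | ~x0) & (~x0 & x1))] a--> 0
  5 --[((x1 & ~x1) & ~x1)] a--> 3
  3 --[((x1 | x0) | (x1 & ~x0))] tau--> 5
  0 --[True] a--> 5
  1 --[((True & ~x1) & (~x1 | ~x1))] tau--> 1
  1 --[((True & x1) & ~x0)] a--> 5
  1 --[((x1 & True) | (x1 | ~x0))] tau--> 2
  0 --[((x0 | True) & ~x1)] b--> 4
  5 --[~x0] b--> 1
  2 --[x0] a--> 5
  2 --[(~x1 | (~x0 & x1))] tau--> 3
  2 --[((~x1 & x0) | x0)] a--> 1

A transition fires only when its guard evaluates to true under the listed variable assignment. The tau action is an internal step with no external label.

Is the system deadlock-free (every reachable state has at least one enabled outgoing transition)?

Reach set: {0,4,5}
  0: a→5  b→4  [deg 2]
  4: ∅  [STUCK]
  5: ∅  [STUCK]
Path to 4: b

Answer: DEADLOCK at state 4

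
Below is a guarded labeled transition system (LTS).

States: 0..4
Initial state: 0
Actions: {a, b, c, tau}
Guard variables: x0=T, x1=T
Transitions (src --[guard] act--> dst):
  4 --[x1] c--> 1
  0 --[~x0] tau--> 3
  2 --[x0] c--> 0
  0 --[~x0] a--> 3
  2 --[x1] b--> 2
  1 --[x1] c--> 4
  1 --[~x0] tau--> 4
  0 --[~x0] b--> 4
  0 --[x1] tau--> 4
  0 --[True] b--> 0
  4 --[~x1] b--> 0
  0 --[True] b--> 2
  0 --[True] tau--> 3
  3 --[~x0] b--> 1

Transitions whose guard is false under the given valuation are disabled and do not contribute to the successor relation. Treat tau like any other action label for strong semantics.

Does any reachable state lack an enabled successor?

Answer: DEADLOCK at state 3

Analysis:
Reach set: {0,1,2,3,4}
  0: b→0  b→2  tau→3  tau→4  [4 out]
  1: c→4  [1 out]
  2: b→2  c→0  [2 out]
  3: ∅  [deadlock]
  4: c→1  [1 out]
Path to 3: tau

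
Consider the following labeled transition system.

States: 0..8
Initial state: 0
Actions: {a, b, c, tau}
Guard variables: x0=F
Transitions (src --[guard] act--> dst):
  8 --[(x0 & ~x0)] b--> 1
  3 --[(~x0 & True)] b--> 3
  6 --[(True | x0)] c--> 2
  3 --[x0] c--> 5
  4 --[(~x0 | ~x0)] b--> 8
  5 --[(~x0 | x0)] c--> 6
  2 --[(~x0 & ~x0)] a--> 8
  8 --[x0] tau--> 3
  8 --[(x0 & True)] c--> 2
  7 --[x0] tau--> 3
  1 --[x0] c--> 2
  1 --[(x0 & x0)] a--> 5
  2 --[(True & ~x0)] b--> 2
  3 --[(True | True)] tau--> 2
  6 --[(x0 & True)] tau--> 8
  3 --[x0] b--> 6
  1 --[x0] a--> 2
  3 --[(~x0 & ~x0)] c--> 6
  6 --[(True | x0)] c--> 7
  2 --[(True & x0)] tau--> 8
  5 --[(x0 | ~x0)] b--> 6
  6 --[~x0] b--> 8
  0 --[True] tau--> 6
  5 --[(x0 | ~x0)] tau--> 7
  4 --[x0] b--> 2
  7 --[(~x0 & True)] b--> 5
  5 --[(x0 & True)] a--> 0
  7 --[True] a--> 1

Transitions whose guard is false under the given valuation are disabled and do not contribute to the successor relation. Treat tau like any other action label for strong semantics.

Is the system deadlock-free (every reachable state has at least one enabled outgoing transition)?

Answer: DEADLOCK at state 1

Analysis:
Reachable = {0,1,2,5,6,7,8}
  0: tau→6  [1 exit(s)]
  1: ∅  [deadlock]
  2: a→8  b→2  [2 exit(s)]
  5: b→6  c→6  tau→7  [3 exit(s)]
  6: b→8  c→2  c→7  [3 exit(s)]
  7: a→1  b→5  [2 exit(s)]
  8: ∅  [deadlock]
witness 1: tau·c·a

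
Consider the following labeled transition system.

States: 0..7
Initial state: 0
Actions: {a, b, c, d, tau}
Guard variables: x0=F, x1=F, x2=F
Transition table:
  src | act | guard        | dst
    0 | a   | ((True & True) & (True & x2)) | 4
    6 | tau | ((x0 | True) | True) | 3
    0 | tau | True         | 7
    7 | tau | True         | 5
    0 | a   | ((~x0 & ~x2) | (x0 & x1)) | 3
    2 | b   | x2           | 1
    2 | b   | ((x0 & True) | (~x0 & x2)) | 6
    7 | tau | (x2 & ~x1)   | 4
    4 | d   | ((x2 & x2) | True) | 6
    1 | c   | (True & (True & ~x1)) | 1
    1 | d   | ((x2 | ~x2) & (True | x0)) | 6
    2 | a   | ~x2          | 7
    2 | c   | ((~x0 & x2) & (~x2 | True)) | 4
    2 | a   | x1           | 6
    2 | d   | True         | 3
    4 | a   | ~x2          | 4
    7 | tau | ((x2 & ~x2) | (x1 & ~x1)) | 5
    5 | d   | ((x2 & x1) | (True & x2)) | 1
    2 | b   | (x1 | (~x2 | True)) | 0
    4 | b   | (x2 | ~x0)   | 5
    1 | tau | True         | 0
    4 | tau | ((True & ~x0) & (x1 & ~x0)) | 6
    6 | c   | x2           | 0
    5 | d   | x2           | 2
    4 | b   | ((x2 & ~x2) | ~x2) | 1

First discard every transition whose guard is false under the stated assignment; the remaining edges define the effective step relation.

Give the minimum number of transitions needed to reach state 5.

Layered search for 5:
  L0 = {0}
  L1 = {3,7}
  L2 = {5}
5 enters at depth 2; path tau·tau

Answer: 2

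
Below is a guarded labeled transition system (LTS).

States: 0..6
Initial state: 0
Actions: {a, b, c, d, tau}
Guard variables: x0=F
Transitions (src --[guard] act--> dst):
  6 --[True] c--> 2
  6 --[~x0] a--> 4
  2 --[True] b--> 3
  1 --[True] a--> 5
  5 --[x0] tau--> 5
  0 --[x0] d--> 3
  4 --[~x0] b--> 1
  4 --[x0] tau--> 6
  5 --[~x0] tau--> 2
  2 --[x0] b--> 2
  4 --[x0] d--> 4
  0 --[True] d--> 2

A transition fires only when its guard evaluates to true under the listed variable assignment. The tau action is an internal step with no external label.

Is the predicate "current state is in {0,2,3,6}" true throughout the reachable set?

Answer: INVARIANT HOLDS

Working:
Safe = {0,2,3,6}
Reach set: {0,2,3}
  0: ✓
  2: ✓
  3: ✓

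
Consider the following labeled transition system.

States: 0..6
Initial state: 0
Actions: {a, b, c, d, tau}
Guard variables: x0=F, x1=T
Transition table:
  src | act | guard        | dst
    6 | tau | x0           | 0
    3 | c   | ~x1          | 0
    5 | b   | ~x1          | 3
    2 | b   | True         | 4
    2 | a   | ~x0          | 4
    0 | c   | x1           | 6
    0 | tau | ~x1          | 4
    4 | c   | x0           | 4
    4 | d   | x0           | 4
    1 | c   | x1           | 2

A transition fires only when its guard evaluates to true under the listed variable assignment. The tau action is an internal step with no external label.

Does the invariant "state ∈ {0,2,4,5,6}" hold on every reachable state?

Allowed set {0,2,4,5,6}
R = {0,6}
  0: safe
  6: safe

Answer: INVARIANT HOLDS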